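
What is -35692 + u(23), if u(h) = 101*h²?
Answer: 17737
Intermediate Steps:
-35692 + u(23) = -35692 + 101*23² = -35692 + 101*529 = -35692 + 53429 = 17737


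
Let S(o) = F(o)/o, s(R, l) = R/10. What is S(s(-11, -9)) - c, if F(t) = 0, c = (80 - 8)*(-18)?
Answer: 1296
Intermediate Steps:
c = -1296 (c = 72*(-18) = -1296)
s(R, l) = R/10 (s(R, l) = R*(⅒) = R/10)
S(o) = 0 (S(o) = 0/o = 0)
S(s(-11, -9)) - c = 0 - 1*(-1296) = 0 + 1296 = 1296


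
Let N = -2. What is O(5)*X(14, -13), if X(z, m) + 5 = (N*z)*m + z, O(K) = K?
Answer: 1865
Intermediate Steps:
X(z, m) = -5 + z - 2*m*z (X(z, m) = -5 + ((-2*z)*m + z) = -5 + (-2*m*z + z) = -5 + (z - 2*m*z) = -5 + z - 2*m*z)
O(5)*X(14, -13) = 5*(-5 + 14 - 2*(-13)*14) = 5*(-5 + 14 + 364) = 5*373 = 1865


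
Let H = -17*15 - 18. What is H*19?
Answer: -5187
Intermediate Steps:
H = -273 (H = -255 - 18 = -273)
H*19 = -273*19 = -5187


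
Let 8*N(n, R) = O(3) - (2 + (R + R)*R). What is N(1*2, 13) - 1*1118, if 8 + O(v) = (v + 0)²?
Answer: -9283/8 ≈ -1160.4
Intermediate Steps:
O(v) = -8 + v² (O(v) = -8 + (v + 0)² = -8 + v²)
N(n, R) = -⅛ - R²/4 (N(n, R) = ((-8 + 3²) - (2 + (R + R)*R))/8 = ((-8 + 9) - (2 + (2*R)*R))/8 = (1 - (2 + 2*R²))/8 = (1 + (-2 - 2*R²))/8 = (-1 - 2*R²)/8 = -⅛ - R²/4)
N(1*2, 13) - 1*1118 = (-⅛ - ¼*13²) - 1*1118 = (-⅛ - ¼*169) - 1118 = (-⅛ - 169/4) - 1118 = -339/8 - 1118 = -9283/8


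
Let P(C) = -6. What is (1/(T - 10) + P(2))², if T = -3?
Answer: 6241/169 ≈ 36.929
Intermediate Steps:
(1/(T - 10) + P(2))² = (1/(-3 - 10) - 6)² = (1/(-13) - 6)² = (-1/13 - 6)² = (-79/13)² = 6241/169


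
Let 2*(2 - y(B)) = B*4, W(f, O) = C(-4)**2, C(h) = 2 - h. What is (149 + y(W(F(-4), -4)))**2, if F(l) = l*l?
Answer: 6241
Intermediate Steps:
F(l) = l**2
W(f, O) = 36 (W(f, O) = (2 - 1*(-4))**2 = (2 + 4)**2 = 6**2 = 36)
y(B) = 2 - 2*B (y(B) = 2 - B*4/2 = 2 - 2*B)
(149 + y(W(F(-4), -4)))**2 = (149 + (2 - 2*36))**2 = (149 + (2 - 72))**2 = (149 - 70)**2 = 79**2 = 6241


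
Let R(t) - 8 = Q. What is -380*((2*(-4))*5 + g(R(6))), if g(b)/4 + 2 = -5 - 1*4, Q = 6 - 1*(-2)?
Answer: 31920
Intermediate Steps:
Q = 8 (Q = 6 + 2 = 8)
R(t) = 16 (R(t) = 8 + 8 = 16)
g(b) = -44 (g(b) = -8 + 4*(-5 - 1*4) = -8 + 4*(-5 - 4) = -8 + 4*(-9) = -8 - 36 = -44)
-380*((2*(-4))*5 + g(R(6))) = -380*((2*(-4))*5 - 44) = -380*(-8*5 - 44) = -380*(-40 - 44) = -380*(-84) = 31920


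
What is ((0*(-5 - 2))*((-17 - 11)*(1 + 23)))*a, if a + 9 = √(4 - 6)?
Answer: 0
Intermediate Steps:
a = -9 + I*√2 (a = -9 + √(4 - 6) = -9 + √(-2) = -9 + I*√2 ≈ -9.0 + 1.4142*I)
((0*(-5 - 2))*((-17 - 11)*(1 + 23)))*a = ((0*(-5 - 2))*((-17 - 11)*(1 + 23)))*(-9 + I*√2) = ((0*(-7))*(-28*24))*(-9 + I*√2) = (0*(-672))*(-9 + I*√2) = 0*(-9 + I*√2) = 0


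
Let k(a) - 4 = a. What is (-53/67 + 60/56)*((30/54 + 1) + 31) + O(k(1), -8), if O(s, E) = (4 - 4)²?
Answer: 77059/8442 ≈ 9.1281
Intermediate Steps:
k(a) = 4 + a
O(s, E) = 0 (O(s, E) = 0² = 0)
(-53/67 + 60/56)*((30/54 + 1) + 31) + O(k(1), -8) = (-53/67 + 60/56)*((30/54 + 1) + 31) + 0 = (-53*1/67 + 60*(1/56))*((30*(1/54) + 1) + 31) + 0 = (-53/67 + 15/14)*((5/9 + 1) + 31) + 0 = 263*(14/9 + 31)/938 + 0 = (263/938)*(293/9) + 0 = 77059/8442 + 0 = 77059/8442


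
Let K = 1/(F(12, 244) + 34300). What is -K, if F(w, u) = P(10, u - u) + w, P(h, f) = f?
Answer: -1/34312 ≈ -2.9144e-5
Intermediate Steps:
F(w, u) = w (F(w, u) = (u - u) + w = 0 + w = w)
K = 1/34312 (K = 1/(12 + 34300) = 1/34312 ≈ 2.9144e-5)
-K = -1*1/34312 = -1/34312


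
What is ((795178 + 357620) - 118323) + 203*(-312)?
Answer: 971139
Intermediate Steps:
((795178 + 357620) - 118323) + 203*(-312) = (1152798 - 118323) - 63336 = 1034475 - 63336 = 971139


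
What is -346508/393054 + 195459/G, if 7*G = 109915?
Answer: 249847582841/21601265205 ≈ 11.566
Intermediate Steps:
G = 109915/7 (G = (1/7)*109915 = 109915/7 ≈ 15702.)
-346508/393054 + 195459/G = -346508/393054 + 195459/(109915/7) = -346508*1/393054 + 195459*(7/109915) = -173254/196527 + 1368213/109915 = 249847582841/21601265205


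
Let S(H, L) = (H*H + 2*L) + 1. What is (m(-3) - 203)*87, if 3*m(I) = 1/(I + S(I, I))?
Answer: -17632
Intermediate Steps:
S(H, L) = 1 + H² + 2*L (S(H, L) = (H² + 2*L) + 1 = 1 + H² + 2*L)
m(I) = 1/(3*(1 + I² + 3*I)) (m(I) = 1/(3*(I + (1 + I² + 2*I))) = 1/(3*(1 + I² + 3*I)))
(m(-3) - 203)*87 = (1/(3*(1 + (-3)² + 3*(-3))) - 203)*87 = (1/(3*(1 + 9 - 9)) - 203)*87 = ((⅓)/1 - 203)*87 = ((⅓)*1 - 203)*87 = (⅓ - 203)*87 = -608/3*87 = -17632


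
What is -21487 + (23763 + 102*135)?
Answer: 16046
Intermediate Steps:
-21487 + (23763 + 102*135) = -21487 + (23763 + 13770) = -21487 + 37533 = 16046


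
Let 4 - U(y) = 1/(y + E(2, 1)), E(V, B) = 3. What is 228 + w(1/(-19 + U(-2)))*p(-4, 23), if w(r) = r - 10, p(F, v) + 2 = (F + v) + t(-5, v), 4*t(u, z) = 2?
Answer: 1661/32 ≈ 51.906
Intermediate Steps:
t(u, z) = ½ (t(u, z) = (¼)*2 = ½)
U(y) = 4 - 1/(3 + y) (U(y) = 4 - 1/(y + 3) = 4 - 1/(3 + y))
p(F, v) = -3/2 + F + v (p(F, v) = -2 + ((F + v) + ½) = -2 + (½ + F + v) = -3/2 + F + v)
w(r) = -10 + r
228 + w(1/(-19 + U(-2)))*p(-4, 23) = 228 + (-10 + 1/(-19 + (11 + 4*(-2))/(3 - 2)))*(-3/2 - 4 + 23) = 228 + (-10 + 1/(-19 + (11 - 8)/1))*(35/2) = 228 + (-10 + 1/(-19 + 1*3))*(35/2) = 228 + (-10 + 1/(-19 + 3))*(35/2) = 228 + (-10 + 1/(-16))*(35/2) = 228 + (-10 - 1/16)*(35/2) = 228 - 161/16*35/2 = 228 - 5635/32 = 1661/32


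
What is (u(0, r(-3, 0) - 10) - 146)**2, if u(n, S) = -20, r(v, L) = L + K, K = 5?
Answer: 27556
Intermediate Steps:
r(v, L) = 5 + L (r(v, L) = L + 5 = 5 + L)
(u(0, r(-3, 0) - 10) - 146)**2 = (-20 - 146)**2 = (-166)**2 = 27556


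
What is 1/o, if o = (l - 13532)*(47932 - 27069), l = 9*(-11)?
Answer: -1/284383553 ≈ -3.5164e-9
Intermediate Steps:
l = -99
o = -284383553 (o = (-99 - 13532)*(47932 - 27069) = -13631*20863 = -284383553)
1/o = 1/(-284383553) = -1/284383553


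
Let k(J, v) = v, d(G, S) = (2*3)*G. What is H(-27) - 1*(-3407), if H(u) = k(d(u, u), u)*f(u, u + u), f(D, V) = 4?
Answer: 3299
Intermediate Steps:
d(G, S) = 6*G
H(u) = 4*u (H(u) = u*4 = 4*u)
H(-27) - 1*(-3407) = 4*(-27) - 1*(-3407) = -108 + 3407 = 3299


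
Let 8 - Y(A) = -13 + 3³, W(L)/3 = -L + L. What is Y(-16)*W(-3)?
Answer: 0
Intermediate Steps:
W(L) = 0 (W(L) = 3*(-L + L) = 3*0 = 0)
Y(A) = -6 (Y(A) = 8 - (-13 + 3³) = 8 - (-13 + 27) = 8 - 1*14 = 8 - 14 = -6)
Y(-16)*W(-3) = -6*0 = 0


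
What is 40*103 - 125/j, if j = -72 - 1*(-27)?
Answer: 37105/9 ≈ 4122.8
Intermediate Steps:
j = -45 (j = -72 + 27 = -45)
40*103 - 125/j = 40*103 - 125/(-45) = 4120 - 125*(-1/45) = 4120 + 25/9 = 37105/9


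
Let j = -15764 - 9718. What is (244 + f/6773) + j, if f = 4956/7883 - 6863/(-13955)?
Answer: -1446485297988777/57313785065 ≈ -25238.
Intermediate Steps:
f = 123262009/110007265 (f = 4956*(1/7883) - 6863*(-1/13955) = 4956/7883 + 6863/13955 = 123262009/110007265 ≈ 1.1205)
j = -25482
(244 + f/6773) + j = (244 + (123262009/110007265)/6773) - 25482 = (244 + (123262009/110007265)*(1/6773)) - 25482 = (244 + 9481693/57313785065) - 25482 = 13984573037553/57313785065 - 25482 = -1446485297988777/57313785065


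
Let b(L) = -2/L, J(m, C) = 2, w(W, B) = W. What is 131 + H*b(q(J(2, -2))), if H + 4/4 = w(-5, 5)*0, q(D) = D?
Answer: 132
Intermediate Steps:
H = -1 (H = -1 - 5*0 = -1 + 0 = -1)
131 + H*b(q(J(2, -2))) = 131 - (-2)/2 = 131 - 1*(-1) = 131 + 1 = 132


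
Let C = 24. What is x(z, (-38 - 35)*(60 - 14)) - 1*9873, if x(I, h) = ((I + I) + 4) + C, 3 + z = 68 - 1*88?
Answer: -9891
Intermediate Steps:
z = -23 (z = -3 + (68 - 1*88) = -3 + (68 - 88) = -3 - 20 = -23)
x(I, h) = 28 + 2*I (x(I, h) = ((I + I) + 4) + 24 = (2*I + 4) + 24 = (4 + 2*I) + 24 = 28 + 2*I)
x(z, (-38 - 35)*(60 - 14)) - 1*9873 = (28 + 2*(-23)) - 1*9873 = (28 - 46) - 9873 = -18 - 9873 = -9891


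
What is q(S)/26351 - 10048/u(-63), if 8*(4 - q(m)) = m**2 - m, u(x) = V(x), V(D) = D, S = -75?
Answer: 40727725/255402 ≈ 159.47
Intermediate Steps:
u(x) = x
q(m) = 4 - m**2/8 + m/8 (q(m) = 4 - (m**2 - m)/8 = 4 + (-m**2/8 + m/8) = 4 - m**2/8 + m/8)
q(S)/26351 - 10048/u(-63) = (4 - 1/8*(-75)**2 + (1/8)*(-75))/26351 - 10048/(-63) = (4 - 1/8*5625 - 75/8)*(1/26351) - 10048*(-1/63) = (4 - 5625/8 - 75/8)*(1/26351) + 10048/63 = -1417/2*1/26351 + 10048/63 = -109/4054 + 10048/63 = 40727725/255402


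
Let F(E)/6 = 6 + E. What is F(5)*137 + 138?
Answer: 9180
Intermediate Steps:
F(E) = 36 + 6*E (F(E) = 6*(6 + E) = 36 + 6*E)
F(5)*137 + 138 = (36 + 6*5)*137 + 138 = (36 + 30)*137 + 138 = 66*137 + 138 = 9042 + 138 = 9180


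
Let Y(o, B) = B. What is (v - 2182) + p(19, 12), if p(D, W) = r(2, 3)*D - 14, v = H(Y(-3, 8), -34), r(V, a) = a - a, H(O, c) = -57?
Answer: -2253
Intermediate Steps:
r(V, a) = 0
v = -57
p(D, W) = -14 (p(D, W) = 0*D - 14 = 0 - 14 = -14)
(v - 2182) + p(19, 12) = (-57 - 2182) - 14 = -2239 - 14 = -2253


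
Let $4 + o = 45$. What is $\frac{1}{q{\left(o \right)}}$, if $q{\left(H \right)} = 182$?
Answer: $\frac{1}{182} \approx 0.0054945$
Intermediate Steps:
$o = 41$ ($o = -4 + 45 = 41$)
$\frac{1}{q{\left(o \right)}} = \frac{1}{182}$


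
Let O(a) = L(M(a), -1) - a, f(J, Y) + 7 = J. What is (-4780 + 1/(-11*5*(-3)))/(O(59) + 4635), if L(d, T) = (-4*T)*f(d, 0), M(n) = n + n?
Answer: -788699/828300 ≈ -0.95219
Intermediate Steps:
f(J, Y) = -7 + J
M(n) = 2*n
L(d, T) = -4*T*(-7 + d) (L(d, T) = (-4*T)*(-7 + d) = -4*T*(-7 + d))
O(a) = -28 + 7*a (O(a) = 4*(-1)*(7 - 2*a) - a = (-28 + 8*a) - a = -28 + 7*a)
(-4780 + 1/(-11*5*(-3)))/(O(59) + 4635) = (-4780 + 1/(-11*5*(-3)))/((-28 + 7*59) + 4635) = (-4780 + 1/(-55*(-3)))/((-28 + 413) + 4635) = (-4780 + 1/165)/(385 + 4635) = (-4780 + 1/165)/5020 = -788699/165*1/5020 = -788699/828300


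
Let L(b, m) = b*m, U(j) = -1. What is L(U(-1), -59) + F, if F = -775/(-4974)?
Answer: 294241/4974 ≈ 59.156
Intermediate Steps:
F = 775/4974 (F = -775*(-1/4974) = 775/4974 ≈ 0.15581)
L(U(-1), -59) + F = -1*(-59) + 775/4974 = 59 + 775/4974 = 294241/4974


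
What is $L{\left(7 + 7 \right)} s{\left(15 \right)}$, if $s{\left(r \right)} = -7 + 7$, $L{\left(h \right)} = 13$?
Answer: $0$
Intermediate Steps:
$s{\left(r \right)} = 0$
$L{\left(7 + 7 \right)} s{\left(15 \right)} = 13 \cdot 0 = 0$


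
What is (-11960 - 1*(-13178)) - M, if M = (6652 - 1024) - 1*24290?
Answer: 19880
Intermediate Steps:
M = -18662 (M = 5628 - 24290 = -18662)
(-11960 - 1*(-13178)) - M = (-11960 - 1*(-13178)) - 1*(-18662) = (-11960 + 13178) + 18662 = 1218 + 18662 = 19880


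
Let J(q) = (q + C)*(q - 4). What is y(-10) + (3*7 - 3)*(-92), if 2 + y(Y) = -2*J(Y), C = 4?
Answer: -1826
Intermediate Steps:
J(q) = (-4 + q)*(4 + q) (J(q) = (q + 4)*(q - 4) = (4 + q)*(-4 + q) = (-4 + q)*(4 + q))
y(Y) = 30 - 2*Y² (y(Y) = -2 - 2*(-16 + Y²) = -2 + (32 - 2*Y²) = 30 - 2*Y²)
y(-10) + (3*7 - 3)*(-92) = (30 - 2*(-10)²) + (3*7 - 3)*(-92) = (30 - 2*100) + (21 - 3)*(-92) = (30 - 200) + 18*(-92) = -170 - 1656 = -1826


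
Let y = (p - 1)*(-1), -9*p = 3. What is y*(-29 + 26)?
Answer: -4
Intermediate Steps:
p = -⅓ (p = -⅑*3 = -⅓ ≈ -0.33333)
y = 4/3 (y = (-⅓ - 1)*(-1) = -4/3*(-1) = 4/3 ≈ 1.3333)
y*(-29 + 26) = 4*(-29 + 26)/3 = (4/3)*(-3) = -4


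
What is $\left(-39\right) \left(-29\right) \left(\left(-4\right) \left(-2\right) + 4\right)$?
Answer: $13572$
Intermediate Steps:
$\left(-39\right) \left(-29\right) \left(\left(-4\right) \left(-2\right) + 4\right) = 1131 \left(8 + 4\right) = 1131 \cdot 12 = 13572$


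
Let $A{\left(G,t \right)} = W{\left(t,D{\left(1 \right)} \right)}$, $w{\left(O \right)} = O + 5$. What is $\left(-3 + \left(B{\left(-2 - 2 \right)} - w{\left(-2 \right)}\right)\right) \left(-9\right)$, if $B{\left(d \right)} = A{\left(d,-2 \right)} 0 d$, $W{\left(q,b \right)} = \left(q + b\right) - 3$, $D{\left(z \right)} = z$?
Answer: $54$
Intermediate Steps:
$w{\left(O \right)} = 5 + O$
$W{\left(q,b \right)} = -3 + b + q$ ($W{\left(q,b \right)} = \left(b + q\right) - 3 = -3 + b + q$)
$A{\left(G,t \right)} = -2 + t$ ($A{\left(G,t \right)} = -3 + 1 + t = -2 + t$)
$B{\left(d \right)} = 0$ ($B{\left(d \right)} = \left(-2 - 2\right) 0 d = \left(-4\right) 0 d = 0 d = 0$)
$\left(-3 + \left(B{\left(-2 - 2 \right)} - w{\left(-2 \right)}\right)\right) \left(-9\right) = \left(-3 + \left(0 - \left(5 - 2\right)\right)\right) \left(-9\right) = \left(-3 + \left(0 - 3\right)\right) \left(-9\right) = \left(-3 - 3\right) \left(-9\right) = \left(-6\right) \left(-9\right) = 54$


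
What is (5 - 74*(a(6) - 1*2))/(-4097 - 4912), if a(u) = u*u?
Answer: 279/1001 ≈ 0.27872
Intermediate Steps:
a(u) = u²
(5 - 74*(a(6) - 1*2))/(-4097 - 4912) = (5 - 74*(6² - 1*2))/(-4097 - 4912) = (5 - 74*(36 - 2))/(-9009) = (5 - 74*34)*(-1/9009) = (5 - 2516)*(-1/9009) = -2511*(-1/9009) = 279/1001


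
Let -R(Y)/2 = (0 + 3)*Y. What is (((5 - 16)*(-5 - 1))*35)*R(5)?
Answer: -69300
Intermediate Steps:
R(Y) = -6*Y (R(Y) = -2*(0 + 3)*Y = -6*Y)
(((5 - 16)*(-5 - 1))*35)*R(5) = (((5 - 16)*(-5 - 1))*35)*(-6*5) = (-11*(-6)*35)*(-30) = (66*35)*(-30) = 2310*(-30) = -69300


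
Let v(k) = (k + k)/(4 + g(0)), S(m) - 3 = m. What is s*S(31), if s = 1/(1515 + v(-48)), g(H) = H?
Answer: 34/1491 ≈ 0.022803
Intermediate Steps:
S(m) = 3 + m
v(k) = k/2 (v(k) = (k + k)/(4 + 0) = (2*k)/4 = (2*k)*(¼) = k/2)
s = 1/1491 (s = 1/(1515 + (½)*(-48)) = 1/(1515 - 24) = 1/1491 ≈ 0.00067069)
s*S(31) = (3 + 31)/1491 = (1/1491)*34 = 34/1491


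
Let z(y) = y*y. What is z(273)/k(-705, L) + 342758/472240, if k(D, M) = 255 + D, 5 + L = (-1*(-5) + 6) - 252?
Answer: -194674077/1180600 ≈ -164.89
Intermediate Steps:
L = -246 (L = -5 + ((-1*(-5) + 6) - 252) = -5 + ((5 + 6) - 252) = -5 + (11 - 252) = -5 - 241 = -246)
z(y) = y**2
z(273)/k(-705, L) + 342758/472240 = 273**2/(255 - 705) + 342758/472240 = 74529/(-450) + 342758*(1/472240) = 74529*(-1/450) + 171379/236120 = -8281/50 + 171379/236120 = -194674077/1180600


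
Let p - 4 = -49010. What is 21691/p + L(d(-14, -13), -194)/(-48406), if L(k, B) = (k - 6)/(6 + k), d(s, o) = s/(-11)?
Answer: -10499426921/23721844360 ≈ -0.44261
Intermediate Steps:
p = -49006 (p = 4 - 49010 = -49006)
d(s, o) = -s/11 (d(s, o) = s*(-1/11) = -s/11)
L(k, B) = (-6 + k)/(6 + k)
21691/p + L(d(-14, -13), -194)/(-48406) = 21691/(-49006) + ((-6 - 1/11*(-14))/(6 - 1/11*(-14)))/(-48406) = 21691*(-1/49006) + ((-6 + 14/11)/(6 + 14/11))*(-1/48406) = -21691/49006 + (-52/11/(80/11))*(-1/48406) = -21691/49006 + ((11/80)*(-52/11))*(-1/48406) = -21691/49006 - 13/20*(-1/48406) = -21691/49006 + 13/968120 = -10499426921/23721844360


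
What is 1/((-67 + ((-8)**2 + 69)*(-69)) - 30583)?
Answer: -1/39827 ≈ -2.5109e-5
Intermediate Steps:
1/((-67 + ((-8)**2 + 69)*(-69)) - 30583) = 1/((-67 + (64 + 69)*(-69)) - 30583) = 1/((-67 + 133*(-69)) - 30583) = 1/((-67 - 9177) - 30583) = 1/(-9244 - 30583) = 1/(-39827) = -1/39827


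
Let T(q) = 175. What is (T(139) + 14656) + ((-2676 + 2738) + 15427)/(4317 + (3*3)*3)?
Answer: 21480451/1448 ≈ 14835.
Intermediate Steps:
(T(139) + 14656) + ((-2676 + 2738) + 15427)/(4317 + (3*3)*3) = (175 + 14656) + ((-2676 + 2738) + 15427)/(4317 + (3*3)*3) = 14831 + (62 + 15427)/(4317 + 9*3) = 14831 + 15489/(4317 + 27) = 14831 + 15489/4344 = 14831 + 15489*(1/4344) = 14831 + 5163/1448 = 21480451/1448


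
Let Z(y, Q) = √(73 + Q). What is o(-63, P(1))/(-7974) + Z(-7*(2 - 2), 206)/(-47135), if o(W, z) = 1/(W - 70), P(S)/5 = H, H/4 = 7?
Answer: 1/1060542 - 3*√31/47135 ≈ -0.00035343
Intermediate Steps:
H = 28 (H = 4*7 = 28)
P(S) = 140 (P(S) = 5*28 = 140)
o(W, z) = 1/(-70 + W)
o(-63, P(1))/(-7974) + Z(-7*(2 - 2), 206)/(-47135) = 1/(-70 - 63*(-7974)) + √(73 + 206)/(-47135) = -1/7974/(-133) + √279*(-1/47135) = -1/133*(-1/7974) + (3*√31)*(-1/47135) = 1/1060542 - 3*√31/47135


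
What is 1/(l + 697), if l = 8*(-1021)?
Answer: -1/7471 ≈ -0.00013385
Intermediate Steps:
l = -8168
1/(l + 697) = 1/(-8168 + 697) = 1/(-7471) = -1/7471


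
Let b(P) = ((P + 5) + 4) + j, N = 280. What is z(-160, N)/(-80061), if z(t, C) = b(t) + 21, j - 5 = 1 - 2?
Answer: 42/26687 ≈ 0.0015738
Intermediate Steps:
j = 4 (j = 5 + (1 - 2) = 5 - 1 = 4)
b(P) = 13 + P (b(P) = ((P + 5) + 4) + 4 = ((5 + P) + 4) + 4 = (9 + P) + 4 = 13 + P)
z(t, C) = 34 + t (z(t, C) = (13 + t) + 21 = 34 + t)
z(-160, N)/(-80061) = (34 - 160)/(-80061) = -126*(-1/80061) = 42/26687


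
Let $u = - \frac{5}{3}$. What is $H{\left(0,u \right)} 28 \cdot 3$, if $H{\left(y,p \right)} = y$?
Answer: $0$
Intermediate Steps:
$u = - \frac{5}{3}$ ($u = \left(-5\right) \frac{1}{3} = - \frac{5}{3} \approx -1.6667$)
$H{\left(0,u \right)} 28 \cdot 3 = 0 \cdot 28 \cdot 3 = 0 \cdot 3 = 0$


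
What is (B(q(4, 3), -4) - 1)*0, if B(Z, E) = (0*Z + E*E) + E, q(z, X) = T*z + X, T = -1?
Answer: 0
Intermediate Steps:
q(z, X) = X - z (q(z, X) = -z + X = X - z)
B(Z, E) = E + E² (B(Z, E) = (0 + E²) + E = E² + E = E + E²)
(B(q(4, 3), -4) - 1)*0 = (-4*(1 - 4) - 1)*0 = (-4*(-3) - 1)*0 = (12 - 1)*0 = 11*0 = 0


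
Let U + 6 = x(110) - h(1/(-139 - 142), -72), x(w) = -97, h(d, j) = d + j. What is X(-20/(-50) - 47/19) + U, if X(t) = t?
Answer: -882807/26695 ≈ -33.070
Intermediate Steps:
U = -8710/281 (U = -6 + (-97 - (1/(-139 - 142) - 72)) = -6 + (-97 - (1/(-281) - 72)) = -6 + (-97 - (-1/281 - 72)) = -6 + (-97 - 1*(-20233/281)) = -6 + (-97 + 20233/281) = -6 - 7024/281 = -8710/281 ≈ -30.996)
X(-20/(-50) - 47/19) + U = (-20/(-50) - 47/19) - 8710/281 = (-20*(-1/50) - 47*1/19) - 8710/281 = (2/5 - 47/19) - 8710/281 = -197/95 - 8710/281 = -882807/26695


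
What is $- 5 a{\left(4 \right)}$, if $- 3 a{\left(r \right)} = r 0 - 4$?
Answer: $- \frac{20}{3} \approx -6.6667$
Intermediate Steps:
$a{\left(r \right)} = \frac{4}{3}$ ($a{\left(r \right)} = - \frac{r 0 - 4}{3} = - \frac{0 - 4}{3} = \left(- \frac{1}{3}\right) \left(-4\right) = \frac{4}{3}$)
$- 5 a{\left(4 \right)} = \left(-5\right) \frac{4}{3} = - \frac{20}{3}$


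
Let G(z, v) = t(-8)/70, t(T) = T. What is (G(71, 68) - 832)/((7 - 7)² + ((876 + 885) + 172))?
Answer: -29124/67655 ≈ -0.43048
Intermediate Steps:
G(z, v) = -4/35 (G(z, v) = -8/70 = -8*1/70 = -4/35)
(G(71, 68) - 832)/((7 - 7)² + ((876 + 885) + 172)) = (-4/35 - 832)/((7 - 7)² + ((876 + 885) + 172)) = -29124/(35*(0² + (1761 + 172))) = -29124/(35*(0 + 1933)) = -29124/35/1933 = -29124/35*1/1933 = -29124/67655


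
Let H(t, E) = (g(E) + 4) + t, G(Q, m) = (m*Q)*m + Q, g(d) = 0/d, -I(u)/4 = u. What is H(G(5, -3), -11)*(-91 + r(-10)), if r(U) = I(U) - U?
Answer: -2214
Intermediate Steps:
I(u) = -4*u
g(d) = 0
G(Q, m) = Q + Q*m² (G(Q, m) = (Q*m)*m + Q = Q*m² + Q = Q + Q*m²)
H(t, E) = 4 + t (H(t, E) = (0 + 4) + t = 4 + t)
r(U) = -5*U (r(U) = -4*U - U = -5*U)
H(G(5, -3), -11)*(-91 + r(-10)) = (4 + 5*(1 + (-3)²))*(-91 - 5*(-10)) = (4 + 5*(1 + 9))*(-91 + 50) = (4 + 5*10)*(-41) = (4 + 50)*(-41) = 54*(-41) = -2214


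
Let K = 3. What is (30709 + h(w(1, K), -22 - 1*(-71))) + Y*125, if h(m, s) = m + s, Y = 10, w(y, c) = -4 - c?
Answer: 32001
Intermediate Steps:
(30709 + h(w(1, K), -22 - 1*(-71))) + Y*125 = (30709 + ((-4 - 1*3) + (-22 - 1*(-71)))) + 10*125 = (30709 + ((-4 - 3) + (-22 + 71))) + 1250 = (30709 + (-7 + 49)) + 1250 = (30709 + 42) + 1250 = 30751 + 1250 = 32001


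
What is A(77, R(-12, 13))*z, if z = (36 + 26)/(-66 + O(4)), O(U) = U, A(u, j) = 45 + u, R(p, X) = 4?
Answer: -122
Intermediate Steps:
z = -1 (z = (36 + 26)/(-66 + 4) = 62/(-62) = 62*(-1/62) = -1)
A(77, R(-12, 13))*z = (45 + 77)*(-1) = 122*(-1) = -122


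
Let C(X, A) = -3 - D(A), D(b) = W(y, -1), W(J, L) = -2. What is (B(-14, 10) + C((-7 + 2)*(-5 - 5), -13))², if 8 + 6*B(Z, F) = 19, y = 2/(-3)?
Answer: 25/36 ≈ 0.69444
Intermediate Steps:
y = -⅔ (y = 2*(-⅓) = -⅔ ≈ -0.66667)
B(Z, F) = 11/6 (B(Z, F) = -4/3 + (⅙)*19 = -4/3 + 19/6 = 11/6)
D(b) = -2
C(X, A) = -1 (C(X, A) = -3 - 1*(-2) = -3 + 2 = -1)
(B(-14, 10) + C((-7 + 2)*(-5 - 5), -13))² = (11/6 - 1)² = (⅚)² = 25/36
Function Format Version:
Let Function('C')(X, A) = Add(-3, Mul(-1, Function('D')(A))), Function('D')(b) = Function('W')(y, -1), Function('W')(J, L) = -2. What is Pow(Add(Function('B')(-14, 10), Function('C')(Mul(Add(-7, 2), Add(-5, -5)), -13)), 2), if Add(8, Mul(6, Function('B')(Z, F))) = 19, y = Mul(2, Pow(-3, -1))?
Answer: Rational(25, 36) ≈ 0.69444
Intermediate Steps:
y = Rational(-2, 3) (y = Mul(2, Rational(-1, 3)) = Rational(-2, 3) ≈ -0.66667)
Function('B')(Z, F) = Rational(11, 6) (Function('B')(Z, F) = Add(Rational(-4, 3), Mul(Rational(1, 6), 19)) = Add(Rational(-4, 3), Rational(19, 6)) = Rational(11, 6))
Function('D')(b) = -2
Function('C')(X, A) = -1 (Function('C')(X, A) = Add(-3, Mul(-1, -2)) = Add(-3, 2) = -1)
Pow(Add(Function('B')(-14, 10), Function('C')(Mul(Add(-7, 2), Add(-5, -5)), -13)), 2) = Pow(Add(Rational(11, 6), -1), 2) = Pow(Rational(5, 6), 2) = Rational(25, 36)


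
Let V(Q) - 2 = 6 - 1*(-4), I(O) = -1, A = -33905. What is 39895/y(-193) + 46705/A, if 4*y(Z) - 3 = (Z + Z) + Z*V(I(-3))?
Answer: -1107323339/18301919 ≈ -60.503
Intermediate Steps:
V(Q) = 12 (V(Q) = 2 + (6 - 1*(-4)) = 2 + (6 + 4) = 2 + 10 = 12)
y(Z) = ¾ + 7*Z/2 (y(Z) = ¾ + ((Z + Z) + Z*12)/4 = ¾ + (2*Z + 12*Z)/4 = ¾ + (14*Z)/4 = ¾ + 7*Z/2)
39895/y(-193) + 46705/A = 39895/(¾ + (7/2)*(-193)) + 46705/(-33905) = 39895/(¾ - 1351/2) + 46705*(-1/33905) = 39895/(-2699/4) - 9341/6781 = 39895*(-4/2699) - 9341/6781 = -159580/2699 - 9341/6781 = -1107323339/18301919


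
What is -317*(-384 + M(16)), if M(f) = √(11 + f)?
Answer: 121728 - 951*√3 ≈ 1.2008e+5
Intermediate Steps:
-317*(-384 + M(16)) = -317*(-384 + √(11 + 16)) = -317*(-384 + √27) = -317*(-384 + 3*√3) = 121728 - 951*√3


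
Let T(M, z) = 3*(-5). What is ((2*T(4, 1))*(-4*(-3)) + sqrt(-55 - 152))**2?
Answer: 129393 - 2160*I*sqrt(23) ≈ 1.2939e+5 - 10359.0*I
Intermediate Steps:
T(M, z) = -15
((2*T(4, 1))*(-4*(-3)) + sqrt(-55 - 152))**2 = ((2*(-15))*(-4*(-3)) + sqrt(-55 - 152))**2 = (-30*12 + sqrt(-207))**2 = (-360 + 3*I*sqrt(23))**2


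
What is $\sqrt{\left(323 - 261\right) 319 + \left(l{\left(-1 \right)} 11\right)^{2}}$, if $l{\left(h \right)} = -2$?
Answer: $\sqrt{20262} \approx 142.34$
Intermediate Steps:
$\sqrt{\left(323 - 261\right) 319 + \left(l{\left(-1 \right)} 11\right)^{2}} = \sqrt{\left(323 - 261\right) 319 + \left(\left(-2\right) 11\right)^{2}} = \sqrt{62 \cdot 319 + \left(-22\right)^{2}} = \sqrt{19778 + 484} = \sqrt{20262}$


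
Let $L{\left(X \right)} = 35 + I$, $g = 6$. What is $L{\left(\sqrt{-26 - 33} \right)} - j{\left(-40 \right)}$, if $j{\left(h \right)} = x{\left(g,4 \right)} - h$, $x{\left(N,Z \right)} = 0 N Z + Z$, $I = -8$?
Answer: $-17$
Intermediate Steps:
$x{\left(N,Z \right)} = Z$ ($x{\left(N,Z \right)} = 0 Z + Z = 0 + Z = Z$)
$j{\left(h \right)} = 4 - h$
$L{\left(X \right)} = 27$ ($L{\left(X \right)} = 35 - 8 = 27$)
$L{\left(\sqrt{-26 - 33} \right)} - j{\left(-40 \right)} = 27 - \left(4 - -40\right) = 27 - \left(4 + 40\right) = 27 - 44 = -17$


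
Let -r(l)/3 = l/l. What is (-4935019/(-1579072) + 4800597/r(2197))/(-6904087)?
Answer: 2526824500309/10902050467264 ≈ 0.23178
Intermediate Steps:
r(l) = -3 (r(l) = -3*l/l = -3*1 = -3)
(-4935019/(-1579072) + 4800597/r(2197))/(-6904087) = (-4935019/(-1579072) + 4800597/(-3))/(-6904087) = (-4935019*(-1/1579072) + 4800597*(-1/3))*(-1/6904087) = (4935019/1579072 - 1600199)*(-1/6904087) = -2526824500309/1579072*(-1/6904087) = 2526824500309/10902050467264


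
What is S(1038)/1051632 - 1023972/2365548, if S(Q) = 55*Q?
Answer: -13080452597/34551194088 ≈ -0.37858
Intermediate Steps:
S(1038)/1051632 - 1023972/2365548 = (55*1038)/1051632 - 1023972/2365548 = 57090*(1/1051632) - 1023972*1/2365548 = 9515/175272 - 85331/197129 = -13080452597/34551194088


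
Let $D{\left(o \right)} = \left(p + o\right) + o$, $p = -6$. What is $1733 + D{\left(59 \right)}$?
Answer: $1845$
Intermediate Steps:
$D{\left(o \right)} = -6 + 2 o$ ($D{\left(o \right)} = \left(-6 + o\right) + o = -6 + 2 o$)
$1733 + D{\left(59 \right)} = 1733 + \left(-6 + 2 \cdot 59\right) = 1733 + \left(-6 + 118\right) = 1733 + 112 = 1845$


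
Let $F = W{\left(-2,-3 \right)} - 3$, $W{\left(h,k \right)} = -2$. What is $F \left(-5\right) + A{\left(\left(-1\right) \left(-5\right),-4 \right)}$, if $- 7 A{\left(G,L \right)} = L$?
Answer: $\frac{179}{7} \approx 25.571$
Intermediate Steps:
$A{\left(G,L \right)} = - \frac{L}{7}$
$F = -5$ ($F = -2 - 3 = -5$)
$F \left(-5\right) + A{\left(\left(-1\right) \left(-5\right),-4 \right)} = \left(-5\right) \left(-5\right) - - \frac{4}{7} = 25 + \frac{4}{7} = \frac{179}{7}$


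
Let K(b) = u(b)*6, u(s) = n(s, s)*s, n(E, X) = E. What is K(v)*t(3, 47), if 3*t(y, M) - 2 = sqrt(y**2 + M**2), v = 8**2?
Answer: 16384 + 8192*sqrt(2218) ≈ 4.0219e+5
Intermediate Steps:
v = 64
t(y, M) = 2/3 + sqrt(M**2 + y**2)/3 (t(y, M) = 2/3 + sqrt(y**2 + M**2)/3 = 2/3 + sqrt(M**2 + y**2)/3)
u(s) = s**2 (u(s) = s*s = s**2)
K(b) = 6*b**2 (K(b) = b**2*6 = 6*b**2)
K(v)*t(3, 47) = (6*64**2)*(2/3 + sqrt(47**2 + 3**2)/3) = (6*4096)*(2/3 + sqrt(2209 + 9)/3) = 24576*(2/3 + sqrt(2218)/3) = 16384 + 8192*sqrt(2218)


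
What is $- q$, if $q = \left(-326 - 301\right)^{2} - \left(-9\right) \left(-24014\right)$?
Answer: $-177003$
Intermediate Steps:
$q = 177003$ ($q = \left(-627\right)^{2} - 216126 = 393129 - 216126 = 177003$)
$- q = \left(-1\right) 177003 = -177003$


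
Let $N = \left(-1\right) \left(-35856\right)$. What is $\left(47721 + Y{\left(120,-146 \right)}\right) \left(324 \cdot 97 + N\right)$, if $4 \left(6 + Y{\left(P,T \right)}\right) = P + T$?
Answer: $3210018714$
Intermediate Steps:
$N = 35856$
$Y{\left(P,T \right)} = -6 + \frac{P}{4} + \frac{T}{4}$ ($Y{\left(P,T \right)} = -6 + \frac{P + T}{4} = -6 + \left(\frac{P}{4} + \frac{T}{4}\right) = -6 + \frac{P}{4} + \frac{T}{4}$)
$\left(47721 + Y{\left(120,-146 \right)}\right) \left(324 \cdot 97 + N\right) = \left(47721 + \left(-6 + \frac{1}{4} \cdot 120 + \frac{1}{4} \left(-146\right)\right)\right) \left(324 \cdot 97 + 35856\right) = \left(47721 - \frac{25}{2}\right) \left(31428 + 35856\right) = \left(47721 - \frac{25}{2}\right) 67284 = \frac{95417}{2} \cdot 67284 = 3210018714$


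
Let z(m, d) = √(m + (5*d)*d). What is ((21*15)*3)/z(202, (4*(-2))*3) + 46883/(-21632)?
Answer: -46883/21632 + 945*√3082/3082 ≈ 14.855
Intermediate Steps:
z(m, d) = √(m + 5*d²)
((21*15)*3)/z(202, (4*(-2))*3) + 46883/(-21632) = ((21*15)*3)/(√(202 + 5*((4*(-2))*3)²)) + 46883/(-21632) = (315*3)/(√(202 + 5*(-8*3)²)) + 46883*(-1/21632) = 945/(√(202 + 5*(-24)²)) - 46883/21632 = 945/(√(202 + 5*576)) - 46883/21632 = 945/(√(202 + 2880)) - 46883/21632 = 945/(√3082) - 46883/21632 = 945*(√3082/3082) - 46883/21632 = 945*√3082/3082 - 46883/21632 = -46883/21632 + 945*√3082/3082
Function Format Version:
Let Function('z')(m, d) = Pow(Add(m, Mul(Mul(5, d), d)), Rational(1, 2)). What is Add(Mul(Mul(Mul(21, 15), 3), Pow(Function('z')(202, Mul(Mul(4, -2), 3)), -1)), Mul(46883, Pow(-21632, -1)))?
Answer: Add(Rational(-46883, 21632), Mul(Rational(945, 3082), Pow(3082, Rational(1, 2)))) ≈ 14.855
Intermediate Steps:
Function('z')(m, d) = Pow(Add(m, Mul(5, Pow(d, 2))), Rational(1, 2))
Add(Mul(Mul(Mul(21, 15), 3), Pow(Function('z')(202, Mul(Mul(4, -2), 3)), -1)), Mul(46883, Pow(-21632, -1))) = Add(Mul(Mul(Mul(21, 15), 3), Pow(Pow(Add(202, Mul(5, Pow(Mul(Mul(4, -2), 3), 2))), Rational(1, 2)), -1)), Mul(46883, Pow(-21632, -1))) = Add(Mul(Mul(315, 3), Pow(Pow(Add(202, Mul(5, Pow(Mul(-8, 3), 2))), Rational(1, 2)), -1)), Mul(46883, Rational(-1, 21632))) = Add(Mul(945, Pow(Pow(Add(202, Mul(5, Pow(-24, 2))), Rational(1, 2)), -1)), Rational(-46883, 21632)) = Add(Mul(945, Pow(Pow(Add(202, Mul(5, 576)), Rational(1, 2)), -1)), Rational(-46883, 21632)) = Add(Mul(945, Pow(Pow(Add(202, 2880), Rational(1, 2)), -1)), Rational(-46883, 21632)) = Add(Mul(945, Pow(Pow(3082, Rational(1, 2)), -1)), Rational(-46883, 21632)) = Add(Mul(945, Mul(Rational(1, 3082), Pow(3082, Rational(1, 2)))), Rational(-46883, 21632)) = Add(Mul(Rational(945, 3082), Pow(3082, Rational(1, 2))), Rational(-46883, 21632)) = Add(Rational(-46883, 21632), Mul(Rational(945, 3082), Pow(3082, Rational(1, 2))))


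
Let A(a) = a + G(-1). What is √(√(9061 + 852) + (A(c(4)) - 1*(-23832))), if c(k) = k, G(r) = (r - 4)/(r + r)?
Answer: √(95354 + 4*√9913)/2 ≈ 154.72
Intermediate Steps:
G(r) = (-4 + r)/(2*r) (G(r) = (-4 + r)/((2*r)) = (-4 + r)*(1/(2*r)) = (-4 + r)/(2*r))
A(a) = 5/2 + a (A(a) = a + (½)*(-4 - 1)/(-1) = a + (½)*(-1)*(-5) = a + 5/2 = 5/2 + a)
√(√(9061 + 852) + (A(c(4)) - 1*(-23832))) = √(√(9061 + 852) + ((5/2 + 4) - 1*(-23832))) = √(√9913 + (13/2 + 23832)) = √(√9913 + 47677/2) = √(47677/2 + √9913)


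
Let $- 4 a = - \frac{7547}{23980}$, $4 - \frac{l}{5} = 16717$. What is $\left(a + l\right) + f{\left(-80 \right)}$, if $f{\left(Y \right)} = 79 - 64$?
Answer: $- \frac{8014108453}{95920} \approx -83550.0$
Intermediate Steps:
$l = -83565$ ($l = 20 - 83585 = -83565$)
$f{\left(Y \right)} = 15$ ($f{\left(Y \right)} = 79 - 64 = 15$)
$a = \frac{7547}{95920}$ ($a = - \frac{\left(-1\right) \frac{7547}{23980}}{4} = \left(- \frac{1}{4}\right) \left(- \frac{7547}{23980}\right) = \frac{7547}{95920} \approx 0.07868$)
$\left(a + l\right) + f{\left(-80 \right)} = \left(\frac{7547}{95920} - 83565\right) + 15 = - \frac{8015547253}{95920} + 15 = - \frac{8014108453}{95920}$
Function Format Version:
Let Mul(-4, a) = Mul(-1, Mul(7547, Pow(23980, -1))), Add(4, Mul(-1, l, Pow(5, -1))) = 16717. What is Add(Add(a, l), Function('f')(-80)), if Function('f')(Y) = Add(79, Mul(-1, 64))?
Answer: Rational(-8014108453, 95920) ≈ -83550.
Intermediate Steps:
l = -83565 (l = Add(20, Mul(-5, 16717)) = Add(20, -83585) = -83565)
Function('f')(Y) = 15 (Function('f')(Y) = Add(79, -64) = 15)
a = Rational(7547, 95920) (a = Mul(Rational(-1, 4), Mul(-1, Mul(7547, Pow(23980, -1)))) = Mul(Rational(-1, 4), Mul(-1, Mul(7547, Rational(1, 23980)))) = Mul(Rational(-1, 4), Mul(-1, Rational(7547, 23980))) = Mul(Rational(-1, 4), Rational(-7547, 23980)) = Rational(7547, 95920) ≈ 0.078680)
Add(Add(a, l), Function('f')(-80)) = Add(Add(Rational(7547, 95920), -83565), 15) = Add(Rational(-8015547253, 95920), 15) = Rational(-8014108453, 95920)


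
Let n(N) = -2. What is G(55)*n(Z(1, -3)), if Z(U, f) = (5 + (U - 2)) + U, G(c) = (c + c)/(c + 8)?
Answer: -220/63 ≈ -3.4921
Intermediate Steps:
G(c) = 2*c/(8 + c) (G(c) = (2*c)/(8 + c) = 2*c/(8 + c))
Z(U, f) = 3 + 2*U (Z(U, f) = (5 + (-2 + U)) + U = (3 + U) + U = 3 + 2*U)
G(55)*n(Z(1, -3)) = (2*55/(8 + 55))*(-2) = (2*55/63)*(-2) = (2*55*(1/63))*(-2) = (110/63)*(-2) = -220/63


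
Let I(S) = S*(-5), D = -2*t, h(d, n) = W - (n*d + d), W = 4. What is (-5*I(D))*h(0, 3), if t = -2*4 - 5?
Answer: 2600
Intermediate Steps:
h(d, n) = 4 - d - d*n (h(d, n) = 4 - (n*d + d) = 4 - (d*n + d) = 4 - (d + d*n) = 4 + (-d - d*n) = 4 - d - d*n)
t = -13 (t = -8 - 5 = -13)
D = 26 (D = -2*(-13) = 26)
I(S) = -5*S
(-5*I(D))*h(0, 3) = (-(-25)*26)*(4 - 1*0 - 1*0*3) = (-5*(-130))*(4 + 0 + 0) = 650*4 = 2600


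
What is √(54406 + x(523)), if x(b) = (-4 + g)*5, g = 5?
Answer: √54411 ≈ 233.26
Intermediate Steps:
x(b) = 5 (x(b) = (-4 + 5)*5 = 1*5 = 5)
√(54406 + x(523)) = √(54406 + 5) = √54411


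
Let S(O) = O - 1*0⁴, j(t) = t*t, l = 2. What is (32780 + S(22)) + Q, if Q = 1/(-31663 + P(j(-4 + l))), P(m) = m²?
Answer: 1038084893/31647 ≈ 32802.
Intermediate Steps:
j(t) = t²
S(O) = O (S(O) = O - 1*0 = O + 0 = O)
Q = -1/31647 (Q = 1/(-31663 + ((-4 + 2)²)²) = 1/(-31663 + ((-2)²)²) = 1/(-31663 + 4²) = 1/(-31663 + 16) = 1/(-31647) = -1/31647 ≈ -3.1599e-5)
(32780 + S(22)) + Q = (32780 + 22) - 1/31647 = 32802 - 1/31647 = 1038084893/31647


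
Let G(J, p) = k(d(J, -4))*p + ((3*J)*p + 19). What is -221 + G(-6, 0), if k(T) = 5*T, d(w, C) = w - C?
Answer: -202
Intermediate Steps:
G(J, p) = 19 + p*(20 + 5*J) + 3*J*p (G(J, p) = (5*(J - 1*(-4)))*p + ((3*J)*p + 19) = (5*(J + 4))*p + (3*J*p + 19) = (5*(4 + J))*p + (19 + 3*J*p) = (20 + 5*J)*p + (19 + 3*J*p) = p*(20 + 5*J) + (19 + 3*J*p) = 19 + p*(20 + 5*J) + 3*J*p)
-221 + G(-6, 0) = -221 + (19 + 20*0 + 8*(-6)*0) = -221 + (19 + 0 + 0) = -221 + 19 = -202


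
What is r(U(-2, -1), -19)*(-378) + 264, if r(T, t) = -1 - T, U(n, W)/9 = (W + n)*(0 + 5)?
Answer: -50388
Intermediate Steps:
U(n, W) = 45*W + 45*n (U(n, W) = 9*((W + n)*(0 + 5)) = 9*((W + n)*5) = 9*(5*W + 5*n) = 45*W + 45*n)
r(U(-2, -1), -19)*(-378) + 264 = (-1 - (45*(-1) + 45*(-2)))*(-378) + 264 = (-1 - (-45 - 90))*(-378) + 264 = (-1 - 1*(-135))*(-378) + 264 = (-1 + 135)*(-378) + 264 = 134*(-378) + 264 = -50652 + 264 = -50388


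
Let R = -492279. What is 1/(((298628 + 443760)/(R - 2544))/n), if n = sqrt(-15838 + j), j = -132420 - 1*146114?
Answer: -1484469*I*sqrt(8177)/371194 ≈ -361.63*I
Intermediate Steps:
j = -278534 (j = -132420 - 146114 = -278534)
n = 6*I*sqrt(8177) (n = sqrt(-15838 - 278534) = sqrt(-294372) = 6*I*sqrt(8177) ≈ 542.56*I)
1/(((298628 + 443760)/(R - 2544))/n) = 1/(((298628 + 443760)/(-492279 - 2544))/((6*I*sqrt(8177)))) = 1/((742388/(-494823))*(-I*sqrt(8177)/49062)) = 1/((742388*(-1/494823))*(-I*sqrt(8177)/49062)) = 1/(-(-371194)*I*sqrt(8177)/12138503013) = 1/(371194*I*sqrt(8177)/12138503013) = -1484469*I*sqrt(8177)/371194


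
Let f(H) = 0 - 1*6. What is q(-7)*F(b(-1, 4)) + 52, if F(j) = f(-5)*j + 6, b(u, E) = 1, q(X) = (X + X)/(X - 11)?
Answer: 52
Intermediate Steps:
f(H) = -6 (f(H) = 0 - 6 = -6)
q(X) = 2*X/(-11 + X) (q(X) = (2*X)/(-11 + X) = 2*X/(-11 + X))
F(j) = 6 - 6*j (F(j) = -6*j + 6 = 6 - 6*j)
q(-7)*F(b(-1, 4)) + 52 = (2*(-7)/(-11 - 7))*(6 - 6*1) + 52 = (2*(-7)/(-18))*(6 - 6) + 52 = (2*(-7)*(-1/18))*0 + 52 = (7/9)*0 + 52 = 0 + 52 = 52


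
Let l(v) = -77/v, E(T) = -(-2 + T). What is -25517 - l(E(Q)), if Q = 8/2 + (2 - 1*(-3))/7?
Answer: -485362/19 ≈ -25545.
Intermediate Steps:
Q = 33/7 (Q = 8*(1/2) + (2 + 3)*(1/7) = 4 + 5*(1/7) = 4 + 5/7 = 33/7 ≈ 4.7143)
E(T) = 2 - T
-25517 - l(E(Q)) = -25517 - (-77)/(2 - 1*33/7) = -25517 - (-77)/(2 - 33/7) = -25517 - (-77)/(-19/7) = -25517 - (-77)*(-7)/19 = -25517 - 1*539/19 = -25517 - 539/19 = -485362/19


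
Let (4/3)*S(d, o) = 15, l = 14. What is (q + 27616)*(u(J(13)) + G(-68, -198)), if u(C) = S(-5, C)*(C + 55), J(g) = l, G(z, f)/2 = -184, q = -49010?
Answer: -17468201/2 ≈ -8.7341e+6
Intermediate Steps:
S(d, o) = 45/4 (S(d, o) = (¾)*15 = 45/4)
G(z, f) = -368 (G(z, f) = 2*(-184) = -368)
J(g) = 14
u(C) = 2475/4 + 45*C/4 (u(C) = 45*(C + 55)/4 = 45*(55 + C)/4 = 2475/4 + 45*C/4)
(q + 27616)*(u(J(13)) + G(-68, -198)) = (-49010 + 27616)*((2475/4 + (45/4)*14) - 368) = -21394*((2475/4 + 315/2) - 368) = -21394*(3105/4 - 368) = -21394*1633/4 = -17468201/2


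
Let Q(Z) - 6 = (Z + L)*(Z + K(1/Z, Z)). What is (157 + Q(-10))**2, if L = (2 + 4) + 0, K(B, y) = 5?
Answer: 33489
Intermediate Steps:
L = 6 (L = 6 + 0 = 6)
Q(Z) = 6 + (5 + Z)*(6 + Z) (Q(Z) = 6 + (Z + 6)*(Z + 5) = 6 + (6 + Z)*(5 + Z) = 6 + (5 + Z)*(6 + Z))
(157 + Q(-10))**2 = (157 + (36 + (-10)**2 + 11*(-10)))**2 = (157 + (36 + 100 - 110))**2 = (157 + 26)**2 = 183**2 = 33489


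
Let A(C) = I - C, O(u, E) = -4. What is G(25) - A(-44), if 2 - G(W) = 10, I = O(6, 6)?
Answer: -48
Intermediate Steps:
I = -4
G(W) = -8 (G(W) = 2 - 1*10 = 2 - 10 = -8)
A(C) = -4 - C
G(25) - A(-44) = -8 - (-4 - 1*(-44)) = -8 - (-4 + 44) = -8 - 1*40 = -8 - 40 = -48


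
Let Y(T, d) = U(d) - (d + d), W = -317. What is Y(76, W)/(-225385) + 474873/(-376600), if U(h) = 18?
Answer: -3064994123/2425142600 ≈ -1.2638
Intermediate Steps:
Y(T, d) = 18 - 2*d (Y(T, d) = 18 - (d + d) = 18 - 2*d)
Y(76, W)/(-225385) + 474873/(-376600) = (18 - 2*(-317))/(-225385) + 474873/(-376600) = (18 + 634)*(-1/225385) + 474873*(-1/376600) = 652*(-1/225385) - 67839/53800 = -652/225385 - 67839/53800 = -3064994123/2425142600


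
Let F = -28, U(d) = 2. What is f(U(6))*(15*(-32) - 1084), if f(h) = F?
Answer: 43792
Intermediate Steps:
f(h) = -28
f(U(6))*(15*(-32) - 1084) = -28*(15*(-32) - 1084) = -28*(-480 - 1084) = -28*(-1564) = 43792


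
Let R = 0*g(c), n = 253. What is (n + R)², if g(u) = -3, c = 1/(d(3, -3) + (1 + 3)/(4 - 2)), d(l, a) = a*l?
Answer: 64009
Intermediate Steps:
c = -⅐ (c = 1/(-3*3 + (1 + 3)/(4 - 2)) = 1/(-9 + 4/2) = 1/(-9 + 4*(½)) = 1/(-9 + 2) = 1/(-7) = -⅐ ≈ -0.14286)
R = 0 (R = 0*(-3) = 0)
(n + R)² = (253 + 0)² = 253² = 64009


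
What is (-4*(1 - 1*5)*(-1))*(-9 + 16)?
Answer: -112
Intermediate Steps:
(-4*(1 - 1*5)*(-1))*(-9 + 16) = (-4*(1 - 5)*(-1))*7 = (-4*(-4)*(-1))*7 = (16*(-1))*7 = -16*7 = -112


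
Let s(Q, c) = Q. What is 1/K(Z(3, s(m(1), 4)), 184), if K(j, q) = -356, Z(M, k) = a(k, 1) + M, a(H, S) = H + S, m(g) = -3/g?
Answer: -1/356 ≈ -0.0028090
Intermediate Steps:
Z(M, k) = 1 + M + k (Z(M, k) = (k + 1) + M = (1 + k) + M = 1 + M + k)
1/K(Z(3, s(m(1), 4)), 184) = 1/(-356) = -1/356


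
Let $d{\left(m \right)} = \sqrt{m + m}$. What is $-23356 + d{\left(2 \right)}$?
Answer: $-23354$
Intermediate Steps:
$d{\left(m \right)} = \sqrt{2} \sqrt{m}$ ($d{\left(m \right)} = \sqrt{2 m} = \sqrt{2} \sqrt{m}$)
$-23356 + d{\left(2 \right)} = -23356 + \sqrt{2} \sqrt{2} = -23356 + 2 = -23354$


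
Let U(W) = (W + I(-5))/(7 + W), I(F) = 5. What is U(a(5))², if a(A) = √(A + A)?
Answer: (5 + √10)²/(7 + √10)² ≈ 0.64512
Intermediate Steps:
a(A) = √2*√A (a(A) = √(2*A) = √2*√A)
U(W) = (5 + W)/(7 + W) (U(W) = (W + 5)/(7 + W) = (5 + W)/(7 + W))
U(a(5))² = ((5 + √2*√5)/(7 + √2*√5))² = ((5 + √10)/(7 + √10))² = (5 + √10)²/(7 + √10)²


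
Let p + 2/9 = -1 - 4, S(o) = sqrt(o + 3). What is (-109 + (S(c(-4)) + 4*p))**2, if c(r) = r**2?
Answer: 1368100/81 - 2338*sqrt(19)/9 ≈ 15758.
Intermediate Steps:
S(o) = sqrt(3 + o)
p = -47/9 (p = -2/9 + (-1 - 4) = -2/9 - 5 = -47/9 ≈ -5.2222)
(-109 + (S(c(-4)) + 4*p))**2 = (-109 + (sqrt(3 + (-4)**2) + 4*(-47/9)))**2 = (-109 + (sqrt(3 + 16) - 188/9))**2 = (-109 + (sqrt(19) - 188/9))**2 = (-109 + (-188/9 + sqrt(19)))**2 = (-1169/9 + sqrt(19))**2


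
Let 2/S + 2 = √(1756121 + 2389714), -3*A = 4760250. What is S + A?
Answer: -6578397339246/4145831 + 2*√4145835/4145831 ≈ -1.5868e+6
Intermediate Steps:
A = -1586750 (A = -⅓*4760250 = -1586750)
S = 2/(-2 + √4145835) (S = 2/(-2 + √(1756121 + 2389714)) = 2/(-2 + √4145835) ≈ 0.00098322)
S + A = (4/4145831 + 2*√4145835/4145831) - 1586750 = -6578397339246/4145831 + 2*√4145835/4145831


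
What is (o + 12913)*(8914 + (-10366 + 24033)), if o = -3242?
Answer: 218380851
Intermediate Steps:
(o + 12913)*(8914 + (-10366 + 24033)) = (-3242 + 12913)*(8914 + (-10366 + 24033)) = 9671*(8914 + 13667) = 9671*22581 = 218380851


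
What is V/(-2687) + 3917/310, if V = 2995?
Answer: 9596529/832970 ≈ 11.521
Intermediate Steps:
V/(-2687) + 3917/310 = 2995/(-2687) + 3917/310 = 2995*(-1/2687) + 3917*(1/310) = -2995/2687 + 3917/310 = 9596529/832970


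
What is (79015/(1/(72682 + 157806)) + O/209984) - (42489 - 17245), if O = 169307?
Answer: 3824225264384091/209984 ≈ 1.8212e+10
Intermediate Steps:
(79015/(1/(72682 + 157806)) + O/209984) - (42489 - 17245) = (79015/(1/(72682 + 157806)) + 169307/209984) - (42489 - 17245) = (79015/(1/230488) + 169307*(1/209984)) - 1*25244 = (79015/(1/230488) + 169307/209984) - 25244 = (79015*230488 + 169307/209984) - 25244 = (18212009320 + 169307/209984) - 25244 = 3824230565220187/209984 - 25244 = 3824225264384091/209984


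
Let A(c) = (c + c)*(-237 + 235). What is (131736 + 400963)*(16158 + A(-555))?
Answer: 9789942222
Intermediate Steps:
A(c) = -4*c (A(c) = (2*c)*(-2) = -4*c)
(131736 + 400963)*(16158 + A(-555)) = (131736 + 400963)*(16158 - 4*(-555)) = 532699*(16158 + 2220) = 532699*18378 = 9789942222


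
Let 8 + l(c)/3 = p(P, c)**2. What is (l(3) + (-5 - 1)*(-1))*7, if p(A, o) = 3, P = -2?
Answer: 63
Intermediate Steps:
l(c) = 3 (l(c) = -24 + 3*3**2 = -24 + 3*9 = -24 + 27 = 3)
(l(3) + (-5 - 1)*(-1))*7 = (3 + (-5 - 1)*(-1))*7 = (3 - 6*(-1))*7 = (3 + 6)*7 = 9*7 = 63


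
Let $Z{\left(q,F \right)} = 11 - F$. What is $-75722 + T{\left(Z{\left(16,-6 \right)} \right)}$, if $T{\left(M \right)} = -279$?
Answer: $-76001$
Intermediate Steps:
$-75722 + T{\left(Z{\left(16,-6 \right)} \right)} = -75722 - 279 = -76001$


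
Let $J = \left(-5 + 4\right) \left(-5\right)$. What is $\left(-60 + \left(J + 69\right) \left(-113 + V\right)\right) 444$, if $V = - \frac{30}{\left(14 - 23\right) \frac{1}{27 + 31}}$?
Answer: $2612792$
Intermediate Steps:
$V = \frac{580}{3}$ ($V = - \frac{30}{\left(-9\right) \frac{1}{58}} = - \frac{30}{- \frac{9}{58}} = \left(-30\right) \left(- \frac{58}{9}\right) = \frac{580}{3} \approx 193.33$)
$J = 5$ ($J = \left(-1\right) \left(-5\right) = 5$)
$\left(-60 + \left(J + 69\right) \left(-113 + V\right)\right) 444 = \left(-60 + \left(5 + 69\right) \left(-113 + \frac{580}{3}\right)\right) 444 = \left(-60 + 74 \cdot \frac{241}{3}\right) 444 = \left(-60 + \frac{17834}{3}\right) 444 = \frac{17654}{3} \cdot 444 = 2612792$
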